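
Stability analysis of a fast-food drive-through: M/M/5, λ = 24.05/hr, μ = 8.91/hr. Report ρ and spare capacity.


Total capacity cμ = 5·8.91 = 44.55/hr
ρ = λ/(cμ) = 24.05/44.55 = 0.5398
Stable ⇔ ρ < 1: YES
Spare capacity = cμ − λ = 44.55 − 24.05 = 20.50/hr

Final: ρ = 0.5398; stable; margin = 20.50/hr


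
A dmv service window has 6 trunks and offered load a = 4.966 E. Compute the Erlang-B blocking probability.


B(c,a) = (a^c/c!) / Σ_{k=0}^{c} a^k/k!
a^6/6! = 20.830889
Σ terms (k=0..6): 1.00000 + 4.96600 + 12.33058 + 20.41122 + 25.34053 + 25.16821 + 20.83089 = 110.047419
B = 20.830889/110.047419 = 0.189290

Final: 0.189290


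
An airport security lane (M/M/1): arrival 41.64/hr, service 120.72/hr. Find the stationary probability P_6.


ρ = 41.64/120.72 = 0.3449
P_n = (1−ρ)·ρ^n = (1 − 0.3449)·0.3449^6 = 0.6551·0.001684 = 0.001103

Final: 0.001103


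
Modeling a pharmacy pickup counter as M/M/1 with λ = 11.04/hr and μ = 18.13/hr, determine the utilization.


ρ = λ/μ = 11.04/18.13 = 0.6089

Final: 0.6089


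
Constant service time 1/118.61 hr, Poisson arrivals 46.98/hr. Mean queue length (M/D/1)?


ρ = 46.98/118.61 = 0.3961
M/D/1: Lq = ρ²/(2(1−ρ)) = 0.1569/(2·0.6039) = 0.12989

Final: 0.12989


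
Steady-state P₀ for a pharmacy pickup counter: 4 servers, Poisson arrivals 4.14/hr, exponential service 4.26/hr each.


a = λ/μ = 4.14/4.26 = 0.9718; ρ = a/c = 0.2430
Σ_{k=0}^{3} a^k/k! (terms k=0..3) = 1.00000 + 0.97183 + 0.47223 + 0.15298 = 2.59703
Tail: a^4/(4!(1−ρ)) = 0.89200/(24·0.7570) = 0.04909
P₀ = 1/(2.59703 + 0.04909) = 1/2.64613 = 0.377911

Final: 0.377911


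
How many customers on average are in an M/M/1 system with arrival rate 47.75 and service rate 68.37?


ρ = λ/μ = 47.75/68.37 = 0.6984
L = ρ/(1−ρ) = 0.6984/(1 − 0.6984) = 0.6984/0.3016 = 2.3157

Final: 2.3157


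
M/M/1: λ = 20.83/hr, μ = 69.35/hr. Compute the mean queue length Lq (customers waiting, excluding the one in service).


ρ = 20.83/69.35 = 0.3004
Lq = ρ²/(1−ρ) = 0.09022/0.6996 = 0.1289

Final: 0.1289


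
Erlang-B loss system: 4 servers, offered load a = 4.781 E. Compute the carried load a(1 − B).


B(4,4.781) = 0.380637 (Erlang-B)
Carried load = a(1 − B) = 4.781·(1 − 0.380637) = 4.781·0.619363 = 2.9612 E

Final: 2.9612 Erlangs


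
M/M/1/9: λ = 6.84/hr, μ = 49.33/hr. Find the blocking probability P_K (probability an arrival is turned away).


ρ = λ/μ = 6.84/49.33 = 0.1387
P_K = (1−ρ)ρ^K/(1−ρ^(K+1)) = (0.8613·0.00000001895)/(1 − 0.000000002627)
= 0.00000001632/1.000000 = 0.00000001632

Final: 0.00000001632


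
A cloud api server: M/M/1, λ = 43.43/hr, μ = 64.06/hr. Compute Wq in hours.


ρ = 43.43/64.06 = 0.6780
Wq = ρ/(μ−λ) = 0.6780/(64.06 − 43.43) = 0.6780/20.63 = 0.03286 hr

Final: 0.03286 hr


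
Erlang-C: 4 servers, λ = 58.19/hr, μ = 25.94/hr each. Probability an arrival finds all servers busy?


a = λ/μ = 2.2433; ρ = a/4 = 0.5608
P₀ = 0.099570 (from M/M/c formula)
C(c,a) = [a^c/(c!(1−ρ))]·P₀ = [25.32291/(24·0.4392)]·0.099570
= 2.40244·0.099570 = 0.239211

Final: 0.239211


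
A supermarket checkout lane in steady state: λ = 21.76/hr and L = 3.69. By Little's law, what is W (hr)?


W = L/λ = 3.69/21.76 = 0.1696 hr

Final: 0.1696 hr


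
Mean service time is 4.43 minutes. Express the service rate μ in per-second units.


μ = 1/(service time) in consistent units.
1 second = 0.0166667 min, so μ = 0.0166667/4.43 = 0.003762 per second

Final: 0.003762 /sec


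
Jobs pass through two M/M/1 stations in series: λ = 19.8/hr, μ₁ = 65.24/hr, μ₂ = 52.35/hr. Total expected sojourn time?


Each node sees arrival rate λ = 19.8/hr (tandem ⇒ throughput preserved).
W₁ = 1/(μ₁−λ) = 1/(65.24−19.8) = 0.02201 hr
W₂ = 1/(μ₂−λ) = 1/(52.35−19.8) = 0.03072 hr
W_total = W₁ + W₂ = 0.02201 + 0.03072 = 0.05273 hr

Final: 0.05273 hr


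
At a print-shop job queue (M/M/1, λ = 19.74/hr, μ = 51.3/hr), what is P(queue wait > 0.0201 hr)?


ρ = 19.74/51.3 = 0.3848
P(Wq > t) = ρ·e^{−(μ−λ)t} = 0.3848·e^{−0.6344}
= 0.3848·0.530277 = 0.204048

Final: 0.204048


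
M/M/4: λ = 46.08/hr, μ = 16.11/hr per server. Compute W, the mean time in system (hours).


a = 2.8603; ρ = 0.7151; P₀ = 0.046210
Lq = P₀·a^c·ρ/(c!(1−ρ)²) = 1.13531
Wq = Lq/λ = 1.13531/46.08 = 0.02464 hr
W = Wq + 1/μ = 0.02464 + 0.06207 = 0.08671 hr

Final: 0.08671 hr


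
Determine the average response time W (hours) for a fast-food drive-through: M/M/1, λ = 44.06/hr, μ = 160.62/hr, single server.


W = 1/(μ−λ) = 1/(160.62 − 44.06) = 1/116.56 = 0.008579 hr

Final: 0.008579 hr


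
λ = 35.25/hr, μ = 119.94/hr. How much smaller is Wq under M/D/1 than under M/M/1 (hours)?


ρ = 35.25/119.94 = 0.2939
Wq(M/M/1) = ρ/(μ−λ) = 0.2939/84.69 = 0.003470 hr
Wq(M/D/1) = ρ/(2(μ−λ)) = 0.001735 hr
Savings = 0.003470 − 0.001735 = 0.001735 hr

Final: 0.001735 hr


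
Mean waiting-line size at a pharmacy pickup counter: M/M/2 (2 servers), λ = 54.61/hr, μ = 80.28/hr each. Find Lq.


a = λ/μ = 0.6802; ρ = a/2 = 0.3401
P₀ = 0.492401
Lq = P₀·a^c·ρ / (c!·(1−ρ)²) = 0.492401·0.46273·0.3401/(2·0.43544)
= 0.08899

Final: 0.08899


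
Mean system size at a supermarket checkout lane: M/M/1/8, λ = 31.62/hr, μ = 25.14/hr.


ρ = 31.62/25.14 = 1.2578
L = ρ[1 − (K+1)ρ^K + Kρ^(K+1)] / [(1−ρ)(1−ρ^(K+1))]
Numerator: 1.2578·(1 − 9·6.262860 + 8·7.877154) = 9.623708
Denominator: (-0.2578)·(-6.877154) = 1.772632
L = 9.623708/1.772632 = 5.4291

Final: 5.4291


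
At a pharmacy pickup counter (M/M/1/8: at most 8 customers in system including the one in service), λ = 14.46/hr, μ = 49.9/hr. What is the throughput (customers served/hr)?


ρ = 0.2898; P_K = (1−ρ)ρ^8/(1−ρ^9) = 0.00003531
λ_eff = λ(1 − P_K) = 14.46·(1 − 0.00003531) = 14.46·0.999965 = 14.4595 /hr

Final: 14.4595 /hr


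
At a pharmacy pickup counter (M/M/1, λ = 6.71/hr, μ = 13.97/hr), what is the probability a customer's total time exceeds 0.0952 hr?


W ~ Exponential(μ−λ) for M/M/1.
μ − λ = 13.97 − 6.71 = 7.2600
P(W > t) = e^{−(μ−λ)t} = e^{−0.6912} = 0.500999

Final: 0.500999


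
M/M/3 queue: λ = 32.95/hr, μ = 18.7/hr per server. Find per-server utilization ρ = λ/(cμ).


ρ = λ/(cμ) = 32.95/(3·18.7) = 32.95/56.10 = 0.5873

Final: 0.5873


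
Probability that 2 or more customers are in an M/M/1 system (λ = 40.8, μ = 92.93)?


ρ = 40.8/92.93 = 0.4390
P(N ≥ n) = ρ^n = 0.4390^2 = 0.192756

Final: 0.192756


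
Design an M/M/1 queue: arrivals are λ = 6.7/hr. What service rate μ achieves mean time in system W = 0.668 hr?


W = 1/(μ−λ) ⇒ μ − λ = 1/W = 1/0.668 = 1.4970
μ = λ + 1/W = 6.7 + 1.4970 = 8.1970 per hr

Final: 8.1970 /hr


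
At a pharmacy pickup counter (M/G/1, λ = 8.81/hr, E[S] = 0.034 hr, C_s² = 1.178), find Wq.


ρ = λ·E[S] = 8.81·0.034 = 0.2995
E[S²] = E[S]²(1+C_s²) = 0.034²·(1+1.178) = 0.002518
Wq = λ·E[S²]/(2(1−ρ)) = 8.81·0.002518/(2·0.7005) = 0.01583 hr

Final: 0.01583 hr


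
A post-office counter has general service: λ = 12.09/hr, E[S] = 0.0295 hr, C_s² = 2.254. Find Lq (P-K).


ρ = λ·E[S] = 12.09·0.0295 = 0.3567
Lq = ρ²(1+C_s²)/(2(1−ρ)) = 0.1272·(1+2.254)/(2·0.6433)
= 0.1272·3.2540/1.2867 = 0.32169

Final: 0.32169


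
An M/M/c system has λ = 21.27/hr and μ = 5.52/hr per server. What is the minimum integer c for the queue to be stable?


Stability requires cμ > λ ⇔ c > λ/μ.
λ/μ = 21.27/5.52 = 3.8533
Minimum integer c = ⌊3.8533⌋ + 1 = 4
Check: 4·5.52 = 22.08 > 21.27, while 3·5.52 = 16.56 ≤ 21.27

Final: 4 servers


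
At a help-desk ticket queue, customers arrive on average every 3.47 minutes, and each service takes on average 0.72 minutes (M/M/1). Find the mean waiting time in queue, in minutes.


λ = 60/3.47 = 17.2911 /hr
μ = 60/0.72 = 83.3333 /hr
ρ = λ/μ = 17.2911/83.3333 = 0.2075
Wq = ρ/(μ−λ) = 0.2075/(83.3333−17.2911) = 0.003142 hr
In minutes: 0.003142·60 = 0.1885 min

Final: 0.1885 min


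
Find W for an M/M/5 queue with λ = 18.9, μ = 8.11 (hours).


a = 2.3305; ρ = 0.4661; P₀ = 0.095627
Lq = P₀·a^c·ρ/(c!(1−ρ)²) = 0.08957
Wq = Lq/λ = 0.08957/18.9 = 0.004739 hr
W = Wq + 1/μ = 0.004739 + 0.12330 = 0.12804 hr

Final: 0.12804 hr


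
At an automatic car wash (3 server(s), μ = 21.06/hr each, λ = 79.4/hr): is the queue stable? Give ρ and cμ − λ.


Total capacity cμ = 3·21.06 = 63.18/hr
ρ = λ/(cμ) = 79.4/63.18 = 1.2567
Stable ⇔ ρ < 1: NO
Spare capacity = cμ − λ = 63.18 − 79.4 = -16.22/hr

Final: ρ = 1.2567; unstable; margin = -16.22/hr


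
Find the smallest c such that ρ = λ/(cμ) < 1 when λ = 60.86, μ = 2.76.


Stability requires cμ > λ ⇔ c > λ/μ.
λ/μ = 60.86/2.76 = 22.0507
Minimum integer c = ⌊22.0507⌋ + 1 = 23
Check: 23·2.76 = 63.48 > 60.86, while 22·2.76 = 60.72 ≤ 60.86

Final: 23 servers


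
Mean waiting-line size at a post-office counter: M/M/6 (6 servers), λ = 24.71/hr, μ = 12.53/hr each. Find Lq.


a = λ/μ = 1.9721; ρ = a/6 = 0.3287
P₀ = 0.138980
Lq = P₀·a^c·ρ / (c!·(1−ρ)²) = 0.138980·58.82068·0.3287/(720·0.45067)
= 0.008281

Final: 0.008281


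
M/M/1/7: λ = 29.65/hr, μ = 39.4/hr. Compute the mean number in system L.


ρ = 29.65/39.4 = 0.7525
L = ρ[1 − (K+1)ρ^K + Kρ^(K+1)] / [(1−ρ)(1−ρ^(K+1))]
Numerator: 0.7525·(1 − 8·0.136678 + 7·0.102856) = 0.471513
Denominator: (0.2475)·(0.897144) = 0.222009
L = 0.471513/0.222009 = 2.1238

Final: 2.1238


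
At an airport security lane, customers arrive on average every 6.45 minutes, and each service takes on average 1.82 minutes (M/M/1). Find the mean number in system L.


λ = 60/6.45 = 9.3023 /hr
μ = 60/1.82 = 32.9670 /hr
ρ = λ/μ = 9.3023/32.9670 = 0.2822
L = ρ/(1−ρ) = 0.2822/0.7178 = 0.3931

Final: 0.3931


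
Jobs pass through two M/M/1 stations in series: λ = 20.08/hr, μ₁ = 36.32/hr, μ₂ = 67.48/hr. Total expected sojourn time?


Each node sees arrival rate λ = 20.08/hr (tandem ⇒ throughput preserved).
W₁ = 1/(μ₁−λ) = 1/(36.32−20.08) = 0.06158 hr
W₂ = 1/(μ₂−λ) = 1/(67.48−20.08) = 0.02110 hr
W_total = W₁ + W₂ = 0.06158 + 0.02110 = 0.08267 hr

Final: 0.08267 hr


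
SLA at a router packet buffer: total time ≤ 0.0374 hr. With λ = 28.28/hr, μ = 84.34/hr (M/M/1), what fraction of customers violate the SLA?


W ~ Exponential(μ−λ) for M/M/1.
μ − λ = 84.34 − 28.28 = 56.0600
P(W > t) = e^{−(μ−λ)t} = e^{−2.0966} = 0.122868

Final: 0.122868


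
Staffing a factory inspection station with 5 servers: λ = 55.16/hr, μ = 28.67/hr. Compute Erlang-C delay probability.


a = λ/μ = 1.9240; ρ = a/5 = 0.3848
P₀ = 0.145143 (from M/M/c formula)
C(c,a) = [a^c/(c!(1−ρ))]·P₀ = [26.36227/(120·0.6152)]·0.145143
= 0.35709·0.145143 = 0.051829

Final: 0.051829


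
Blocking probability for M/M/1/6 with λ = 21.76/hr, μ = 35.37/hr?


ρ = λ/μ = 21.76/35.37 = 0.6152
P_K = (1−ρ)ρ^K/(1−ρ^(K+1)) = (0.3848·0.054218)/(1 − 0.033355)
= 0.020862/0.966645 = 0.021582

Final: 0.021582


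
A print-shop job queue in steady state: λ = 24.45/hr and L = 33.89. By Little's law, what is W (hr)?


W = L/λ = 33.89/24.45 = 1.3861 hr

Final: 1.3861 hr


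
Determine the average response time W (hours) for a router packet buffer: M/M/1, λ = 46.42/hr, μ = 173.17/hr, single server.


W = 1/(μ−λ) = 1/(173.17 − 46.42) = 1/126.75 = 0.007890 hr

Final: 0.007890 hr


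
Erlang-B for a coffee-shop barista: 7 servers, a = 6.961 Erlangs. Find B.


B(c,a) = (a^c/c!) / Σ_{k=0}^{c} a^k/k!
a^7/7! = 157.134266
Σ terms (k=0..7): 1.00000 + 6.96100 + 24.22776 + 56.21648 + 97.83073 + 136.19994 + 158.01463 + 157.13427 = 637.584811
B = 157.134266/637.584811 = 0.246452

Final: 0.246452


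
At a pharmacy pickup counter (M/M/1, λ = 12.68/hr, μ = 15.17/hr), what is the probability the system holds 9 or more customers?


ρ = 12.68/15.17 = 0.8359
P(N ≥ n) = ρ^n = 0.8359^9 = 0.199160

Final: 0.199160


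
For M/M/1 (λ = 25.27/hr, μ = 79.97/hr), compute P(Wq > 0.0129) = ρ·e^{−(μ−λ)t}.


ρ = 25.27/79.97 = 0.3160
P(Wq > t) = ρ·e^{−(μ−λ)t} = 0.3160·e^{−0.7056}
= 0.3160·0.493797 = 0.156037

Final: 0.156037


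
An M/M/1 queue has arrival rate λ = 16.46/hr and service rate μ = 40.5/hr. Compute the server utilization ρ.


ρ = λ/μ = 16.46/40.5 = 0.4064

Final: 0.4064


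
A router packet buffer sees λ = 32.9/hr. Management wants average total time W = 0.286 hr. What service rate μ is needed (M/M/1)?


W = 1/(μ−λ) ⇒ μ − λ = 1/W = 1/0.286 = 3.4965
μ = λ + 1/W = 32.9 + 3.4965 = 36.3965 per hr

Final: 36.3965 /hr


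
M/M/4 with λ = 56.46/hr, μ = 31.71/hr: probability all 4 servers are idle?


a = λ/μ = 56.46/31.71 = 1.7805; ρ = a/c = 0.4451
Σ_{k=0}^{3} a^k/k! (terms k=0..3) = 1.00000 + 1.78051 + 1.58511 + 0.94077 = 5.30639
Tail: a^4/(4!(1−ρ)) = 10.05029/(24·0.5549) = 0.75470
P₀ = 1/(5.30639 + 0.75470) = 1/6.06109 = 0.164987

Final: 0.164987


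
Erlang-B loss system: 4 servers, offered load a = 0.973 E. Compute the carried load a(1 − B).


B(4,0.973) = 0.014161 (Erlang-B)
Carried load = a(1 − B) = 0.973·(1 − 0.014161) = 0.973·0.985839 = 0.9592 E

Final: 0.9592 Erlangs


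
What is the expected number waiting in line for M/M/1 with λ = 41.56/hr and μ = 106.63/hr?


ρ = 41.56/106.63 = 0.3898
Lq = ρ²/(1−ρ) = 0.1519/0.6102 = 0.2489

Final: 0.2489


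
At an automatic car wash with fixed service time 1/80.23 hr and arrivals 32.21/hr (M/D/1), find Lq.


ρ = 32.21/80.23 = 0.4015
M/D/1: Lq = ρ²/(2(1−ρ)) = 0.1612/(2·0.5985) = 0.13465

Final: 0.13465


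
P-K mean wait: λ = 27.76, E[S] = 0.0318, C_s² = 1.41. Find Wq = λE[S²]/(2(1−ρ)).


ρ = λ·E[S] = 27.76·0.0318 = 0.8828
E[S²] = E[S]²(1+C_s²) = 0.0318²·(1+1.41) = 0.002437
Wq = λ·E[S²]/(2(1−ρ)) = 27.76·0.002437/(2·0.1172) = 0.28855 hr

Final: 0.28855 hr


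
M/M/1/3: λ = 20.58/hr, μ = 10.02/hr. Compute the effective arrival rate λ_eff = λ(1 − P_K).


ρ = 2.0539; P_K = (1−ρ)ρ^3/(1−ρ^4) = 0.543671
λ_eff = λ(1 − P_K) = 20.58·(1 − 0.543671) = 20.58·0.456329 = 9.3913 /hr

Final: 9.3913 /hr


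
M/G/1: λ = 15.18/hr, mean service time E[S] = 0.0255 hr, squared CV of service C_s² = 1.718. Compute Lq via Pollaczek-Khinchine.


ρ = λ·E[S] = 15.18·0.0255 = 0.3871
Lq = ρ²(1+C_s²)/(2(1−ρ)) = 0.1498·(1+1.718)/(2·0.6129)
= 0.1498·2.7180/1.2258 = 0.33224

Final: 0.33224


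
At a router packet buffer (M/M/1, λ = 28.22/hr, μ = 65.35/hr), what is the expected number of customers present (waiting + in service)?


ρ = λ/μ = 28.22/65.35 = 0.4318
L = ρ/(1−ρ) = 0.4318/(1 − 0.4318) = 0.4318/0.5682 = 0.7600

Final: 0.7600


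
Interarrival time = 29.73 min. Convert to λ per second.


λ = 1/(interarrival time) in consistent units.
1 second = 0.0166667 min, so λ = 0.0166667/29.73 = 0.0005606 per second

Final: 0.0005606 /sec


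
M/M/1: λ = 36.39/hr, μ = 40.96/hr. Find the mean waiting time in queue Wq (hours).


ρ = 36.39/40.96 = 0.8884
Wq = ρ/(μ−λ) = 0.8884/(40.96 − 36.39) = 0.8884/4.57 = 0.1944 hr

Final: 0.1944 hr


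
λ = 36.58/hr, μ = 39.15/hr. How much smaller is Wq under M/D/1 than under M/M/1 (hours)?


ρ = 36.58/39.15 = 0.9344
Wq(M/M/1) = ρ/(μ−λ) = 0.9344/2.57 = 0.36356 hr
Wq(M/D/1) = ρ/(2(μ−λ)) = 0.18178 hr
Savings = 0.36356 − 0.18178 = 0.18178 hr

Final: 0.18178 hr


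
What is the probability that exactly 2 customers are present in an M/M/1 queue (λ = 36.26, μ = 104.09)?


ρ = 36.26/104.09 = 0.3484
P_n = (1−ρ)·ρ^n = (1 − 0.3484)·0.3484^2 = 0.6516·0.121349 = 0.079077

Final: 0.079077


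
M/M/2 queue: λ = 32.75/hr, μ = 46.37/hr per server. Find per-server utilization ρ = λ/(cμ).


ρ = λ/(cμ) = 32.75/(2·46.37) = 32.75/92.74 = 0.3531

Final: 0.3531


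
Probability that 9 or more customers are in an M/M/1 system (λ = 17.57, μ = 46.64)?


ρ = 17.57/46.64 = 0.3767
P(N ≥ n) = ρ^n = 0.3767^9 = 0.0001528

Final: 0.0001528


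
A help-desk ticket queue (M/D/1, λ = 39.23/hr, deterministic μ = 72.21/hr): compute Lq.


ρ = 39.23/72.21 = 0.5433
M/D/1: Lq = ρ²/(2(1−ρ)) = 0.2951/(2·0.4567) = 0.32312

Final: 0.32312


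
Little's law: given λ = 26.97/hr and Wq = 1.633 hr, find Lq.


Lq = λWq = 26.97·1.633 = 44.0420

Final: 44.0420


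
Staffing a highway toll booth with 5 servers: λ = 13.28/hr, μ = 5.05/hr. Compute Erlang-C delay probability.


a = λ/μ = 2.6297; ρ = a/5 = 0.5259
P₀ = 0.069825 (from M/M/c formula)
C(c,a) = [a^c/(c!(1−ρ))]·P₀ = [125.75738/(120·0.4741)]·0.069825
= 2.21065·0.069825 = 0.154359

Final: 0.154359


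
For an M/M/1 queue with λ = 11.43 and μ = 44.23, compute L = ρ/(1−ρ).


ρ = λ/μ = 11.43/44.23 = 0.2584
L = ρ/(1−ρ) = 0.2584/(1 − 0.2584) = 0.2584/0.7416 = 0.3485

Final: 0.3485


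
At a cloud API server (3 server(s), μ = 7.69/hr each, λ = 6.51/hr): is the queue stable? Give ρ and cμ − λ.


Total capacity cμ = 3·7.69 = 23.07/hr
ρ = λ/(cμ) = 6.51/23.07 = 0.2822
Stable ⇔ ρ < 1: YES
Spare capacity = cμ − λ = 23.07 − 6.51 = 16.56/hr

Final: ρ = 0.2822; stable; margin = 16.56/hr


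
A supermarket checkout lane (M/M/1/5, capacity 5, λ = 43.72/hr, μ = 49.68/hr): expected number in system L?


ρ = 43.72/49.68 = 0.8800
L = ρ[1 − (K+1)ρ^K + Kρ^(K+1)] / [(1−ρ)(1−ρ^(K+1))]
Numerator: 0.8800·(1 − 6·0.527828 + 5·0.464506) = 0.136897
Denominator: (0.1200)·(0.535494) = 0.064242
L = 0.136897/0.064242 = 2.1310

Final: 2.1310


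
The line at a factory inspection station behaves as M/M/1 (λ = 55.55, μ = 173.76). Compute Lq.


ρ = 55.55/173.76 = 0.3197
Lq = ρ²/(1−ρ) = 0.1022/0.6803 = 0.1502

Final: 0.1502


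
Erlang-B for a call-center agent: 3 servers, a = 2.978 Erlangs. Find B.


B(c,a) = (a^c/c!) / Σ_{k=0}^{c} a^k/k!
a^3/3! = 4.401724
Σ terms (k=0..3): 1.00000 + 2.97800 + 4.43424 + 4.40172 = 12.813966
B = 4.401724/12.813966 = 0.343510

Final: 0.343510


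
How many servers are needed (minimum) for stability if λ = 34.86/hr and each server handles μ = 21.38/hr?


Stability requires cμ > λ ⇔ c > λ/μ.
λ/μ = 34.86/21.38 = 1.6305
Minimum integer c = ⌊1.6305⌋ + 1 = 2
Check: 2·21.38 = 42.76 > 34.86, while 1·21.38 = 21.38 ≤ 34.86

Final: 2 servers


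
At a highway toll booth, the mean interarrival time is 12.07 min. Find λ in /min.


λ = 1/(interarrival time) in consistent units.
1 minute = 1 min, so λ = 1/12.07 = 0.08285 per minute

Final: 0.08285 /min


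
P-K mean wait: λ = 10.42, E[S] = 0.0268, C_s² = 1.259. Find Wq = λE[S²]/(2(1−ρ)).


ρ = λ·E[S] = 10.42·0.0268 = 0.2793
E[S²] = E[S]²(1+C_s²) = 0.0268²·(1+1.259) = 0.001623
Wq = λ·E[S²]/(2(1−ρ)) = 10.42·0.001623/(2·0.7207) = 0.01173 hr

Final: 0.01173 hr


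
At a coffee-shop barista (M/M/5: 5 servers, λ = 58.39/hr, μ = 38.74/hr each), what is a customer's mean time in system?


a = 1.5072; ρ = 0.3014; P₀ = 0.221161
Lq = P₀·a^c·ρ/(c!(1−ρ)²) = 0.008856
Wq = Lq/λ = 0.008856/58.39 = 0.0001517 hr
W = Wq + 1/μ = 0.0001517 + 0.02581 = 0.02596 hr

Final: 0.02596 hr


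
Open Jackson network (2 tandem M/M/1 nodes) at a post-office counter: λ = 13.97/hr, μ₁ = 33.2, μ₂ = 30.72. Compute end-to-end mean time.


Each node sees arrival rate λ = 13.97/hr (tandem ⇒ throughput preserved).
W₁ = 1/(μ₁−λ) = 1/(33.2−13.97) = 0.05200 hr
W₂ = 1/(μ₂−λ) = 1/(30.72−13.97) = 0.05970 hr
W_total = W₁ + W₂ = 0.05200 + 0.05970 = 0.11170 hr

Final: 0.11170 hr


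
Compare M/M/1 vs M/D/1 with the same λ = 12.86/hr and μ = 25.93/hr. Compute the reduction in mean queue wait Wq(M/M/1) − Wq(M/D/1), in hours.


ρ = 12.86/25.93 = 0.4960
Wq(M/M/1) = ρ/(μ−λ) = 0.4960/13.07 = 0.03795 hr
Wq(M/D/1) = ρ/(2(μ−λ)) = 0.01897 hr
Savings = 0.03795 − 0.01897 = 0.01897 hr

Final: 0.01897 hr


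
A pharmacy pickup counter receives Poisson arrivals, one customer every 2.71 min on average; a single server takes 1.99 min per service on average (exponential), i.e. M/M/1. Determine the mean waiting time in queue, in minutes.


λ = 60/2.71 = 22.1402 /hr
μ = 60/1.99 = 30.1508 /hr
ρ = λ/μ = 22.1402/30.1508 = 0.7343
Wq = ρ/(μ−λ) = 0.7343/(30.1508−22.1402) = 0.09167 hr
In minutes: 0.09167·60 = 5.500 min

Final: 5.500 min


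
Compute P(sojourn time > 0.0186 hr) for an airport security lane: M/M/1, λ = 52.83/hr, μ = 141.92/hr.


W ~ Exponential(μ−λ) for M/M/1.
μ − λ = 141.92 − 52.83 = 89.0900
P(W > t) = e^{−(μ−λ)t} = e^{−1.6571} = 0.190696

Final: 0.190696


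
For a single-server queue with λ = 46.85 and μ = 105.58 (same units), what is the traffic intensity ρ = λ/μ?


ρ = λ/μ = 46.85/105.58 = 0.4437

Final: 0.4437


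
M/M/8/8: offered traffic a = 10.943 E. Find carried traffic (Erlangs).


B(8,10.943) = 0.380348 (Erlang-B)
Carried load = a(1 − B) = 10.943·(1 − 0.380348) = 10.943·0.619652 = 6.7809 E

Final: 6.7809 Erlangs


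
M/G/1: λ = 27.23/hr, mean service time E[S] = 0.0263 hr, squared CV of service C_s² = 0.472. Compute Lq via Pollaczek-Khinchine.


ρ = λ·E[S] = 27.23·0.0263 = 0.7161
Lq = ρ²(1+C_s²)/(2(1−ρ)) = 0.5129·(1+0.472)/(2·0.2839)
= 0.5129·1.4720/0.5677 = 1.32982

Final: 1.32982


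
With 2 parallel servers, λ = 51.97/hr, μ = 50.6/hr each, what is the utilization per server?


ρ = λ/(cμ) = 51.97/(2·50.6) = 51.97/101.20 = 0.5135

Final: 0.5135


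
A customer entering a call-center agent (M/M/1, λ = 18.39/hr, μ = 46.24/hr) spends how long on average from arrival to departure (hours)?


W = 1/(μ−λ) = 1/(46.24 − 18.39) = 1/27.85 = 0.03591 hr

Final: 0.03591 hr


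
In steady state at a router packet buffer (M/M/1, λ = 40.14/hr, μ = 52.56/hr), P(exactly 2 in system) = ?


ρ = 40.14/52.56 = 0.7637
P_n = (1−ρ)·ρ^n = (1 − 0.7637)·0.7637^2 = 0.2363·0.583236 = 0.137819

Final: 0.137819


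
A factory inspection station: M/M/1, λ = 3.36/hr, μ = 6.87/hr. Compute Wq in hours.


ρ = 3.36/6.87 = 0.4891
Wq = ρ/(μ−λ) = 0.4891/(6.87 − 3.36) = 0.4891/3.51 = 0.1393 hr

Final: 0.1393 hr


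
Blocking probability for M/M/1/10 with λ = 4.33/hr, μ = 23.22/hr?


ρ = λ/μ = 4.33/23.22 = 0.1865
P_K = (1−ρ)ρ^K/(1−ρ^(K+1)) = (0.8135·0.00000005085)/(1 − 0.000000009482)
= 0.00000004136/1.000000 = 0.00000004136

Final: 0.00000004136


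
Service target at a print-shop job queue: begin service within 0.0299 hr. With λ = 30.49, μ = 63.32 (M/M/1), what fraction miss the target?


ρ = 30.49/63.32 = 0.4815
P(Wq > t) = ρ·e^{−(μ−λ)t} = 0.4815·e^{−0.9816}
= 0.4815·0.374705 = 0.180429

Final: 0.180429


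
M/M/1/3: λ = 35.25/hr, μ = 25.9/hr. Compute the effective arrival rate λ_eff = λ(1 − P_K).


ρ = 1.3610; P_K = (1−ρ)ρ^3/(1−ρ^4) = 0.374353
λ_eff = λ(1 − P_K) = 35.25·(1 − 0.374353) = 35.25·0.625647 = 22.0541 /hr

Final: 22.0541 /hr


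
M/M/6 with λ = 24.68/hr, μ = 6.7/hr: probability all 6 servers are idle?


a = λ/μ = 24.68/6.7 = 3.6836; ρ = a/c = 0.6139
Σ_{k=0}^{5} a^k/k! (terms k=0..5) = 1.00000 + 3.68358 + 6.78439 + 8.33028 + 7.67132 + 5.65159 = 33.12116
Tail: a^6/(6!(1−ρ)) = 2498.17073/(720·0.3861) = 8.98719
P₀ = 1/(33.12116 + 8.98719) = 1/42.10835 = 0.023748

Final: 0.023748


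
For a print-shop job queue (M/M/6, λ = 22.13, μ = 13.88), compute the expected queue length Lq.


a = λ/μ = 1.5944; ρ = a/6 = 0.2657
P₀ = 0.202960
Lq = P₀·a^c·ρ / (c!·(1−ρ)²) = 0.202960·16.42675·0.2657/(720·0.53915)
= 0.002282

Final: 0.002282


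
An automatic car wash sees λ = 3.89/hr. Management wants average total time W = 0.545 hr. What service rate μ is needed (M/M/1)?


W = 1/(μ−λ) ⇒ μ − λ = 1/W = 1/0.545 = 1.8349
μ = λ + 1/W = 3.89 + 1.8349 = 5.7249 per hr

Final: 5.7249 /hr


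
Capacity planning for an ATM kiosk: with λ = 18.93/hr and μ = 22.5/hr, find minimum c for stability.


Stability requires cμ > λ ⇔ c > λ/μ.
λ/μ = 18.93/22.5 = 0.8413
Minimum integer c = ⌊0.8413⌋ + 1 = 1
Check: 1·22.5 = 22.50 > 18.93, while 0·22.5 = 0.00 ≤ 18.93

Final: 1 servers


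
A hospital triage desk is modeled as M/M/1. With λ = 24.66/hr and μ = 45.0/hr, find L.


ρ = λ/μ = 24.66/45.0 = 0.5480
L = ρ/(1−ρ) = 0.5480/(1 − 0.5480) = 0.5480/0.4520 = 1.2124

Final: 1.2124


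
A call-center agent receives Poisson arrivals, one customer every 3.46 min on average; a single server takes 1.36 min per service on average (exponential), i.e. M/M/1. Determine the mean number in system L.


λ = 60/3.46 = 17.3410 /hr
μ = 60/1.36 = 44.1176 /hr
ρ = λ/μ = 17.3410/44.1176 = 0.3931
L = ρ/(1−ρ) = 0.3931/0.6069 = 0.6476

Final: 0.6476


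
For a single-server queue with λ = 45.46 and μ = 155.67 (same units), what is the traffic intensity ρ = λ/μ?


ρ = λ/μ = 45.46/155.67 = 0.2920

Final: 0.2920


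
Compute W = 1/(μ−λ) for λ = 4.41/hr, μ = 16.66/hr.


W = 1/(μ−λ) = 1/(16.66 − 4.41) = 1/12.25 = 0.08163 hr

Final: 0.08163 hr


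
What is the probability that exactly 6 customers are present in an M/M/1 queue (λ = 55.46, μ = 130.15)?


ρ = 55.46/130.15 = 0.4261
P_n = (1−ρ)·ρ^n = (1 − 0.4261)·0.4261^6 = 0.5739·0.005987 = 0.003436

Final: 0.003436


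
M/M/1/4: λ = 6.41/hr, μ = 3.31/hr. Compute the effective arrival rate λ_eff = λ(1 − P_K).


ρ = 1.9366; P_K = (1−ρ)ρ^4/(1−ρ^5) = 0.502052
λ_eff = λ(1 − P_K) = 6.41·(1 − 0.502052) = 6.41·0.497948 = 3.1918 /hr

Final: 3.1918 /hr


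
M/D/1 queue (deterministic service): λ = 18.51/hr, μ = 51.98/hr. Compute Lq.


ρ = 18.51/51.98 = 0.3561
M/D/1: Lq = ρ²/(2(1−ρ)) = 0.1268/(2·0.6439) = 0.09847

Final: 0.09847


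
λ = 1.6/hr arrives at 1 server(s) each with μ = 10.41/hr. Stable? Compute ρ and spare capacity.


Total capacity cμ = 1·10.41 = 10.41/hr
ρ = λ/(cμ) = 1.6/10.41 = 0.1537
Stable ⇔ ρ < 1: YES
Spare capacity = cμ − λ = 10.41 − 1.6 = 8.81/hr

Final: ρ = 0.1537; stable; margin = 8.81/hr


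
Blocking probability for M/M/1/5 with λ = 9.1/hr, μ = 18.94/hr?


ρ = λ/μ = 9.1/18.94 = 0.4805
P_K = (1−ρ)ρ^K/(1−ρ^(K+1)) = (0.5195·0.025604)/(1 − 0.012302)
= 0.013302/0.987698 = 0.013468

Final: 0.013468


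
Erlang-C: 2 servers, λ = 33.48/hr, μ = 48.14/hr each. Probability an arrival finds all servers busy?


a = λ/μ = 0.6955; ρ = a/2 = 0.3477
P₀ = 0.483970 (from M/M/c formula)
C(c,a) = [a^c/(c!(1−ρ))]·P₀ = [0.48368/(2·0.6523)]·0.483970
= 0.37077·0.483970 = 0.179442

Final: 0.179442


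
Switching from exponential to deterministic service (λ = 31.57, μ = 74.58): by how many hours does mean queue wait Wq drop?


ρ = 31.57/74.58 = 0.4233
Wq(M/M/1) = ρ/(μ−λ) = 0.4233/43.01 = 0.009842 hr
Wq(M/D/1) = ρ/(2(μ−λ)) = 0.004921 hr
Savings = 0.009842 − 0.004921 = 0.004921 hr

Final: 0.004921 hr


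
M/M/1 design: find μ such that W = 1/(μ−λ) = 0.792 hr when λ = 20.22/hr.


W = 1/(μ−λ) ⇒ μ − λ = 1/W = 1/0.792 = 1.2626
μ = λ + 1/W = 20.22 + 1.2626 = 21.4826 per hr

Final: 21.4826 /hr


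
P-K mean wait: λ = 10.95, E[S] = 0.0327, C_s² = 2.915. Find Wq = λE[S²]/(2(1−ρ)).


ρ = λ·E[S] = 10.95·0.0327 = 0.3581
E[S²] = E[S]²(1+C_s²) = 0.0327²·(1+2.915) = 0.004186
Wq = λ·E[S²]/(2(1−ρ)) = 10.95·0.004186/(2·0.6419) = 0.03570 hr

Final: 0.03570 hr


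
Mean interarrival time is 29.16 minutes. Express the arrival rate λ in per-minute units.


λ = 1/(interarrival time) in consistent units.
1 minute = 1 min, so λ = 1/29.16 = 0.03429 per minute

Final: 0.03429 /min


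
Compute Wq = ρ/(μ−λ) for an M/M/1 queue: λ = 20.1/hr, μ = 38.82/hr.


ρ = 20.1/38.82 = 0.5178
Wq = ρ/(μ−λ) = 0.5178/(38.82 − 20.1) = 0.5178/18.72 = 0.02766 hr

Final: 0.02766 hr


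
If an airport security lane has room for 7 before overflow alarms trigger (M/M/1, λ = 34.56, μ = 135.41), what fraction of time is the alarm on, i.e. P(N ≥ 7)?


ρ = 34.56/135.41 = 0.2552
P(N ≥ n) = ρ^n = 0.2552^7 = 0.00007054

Final: 0.00007054


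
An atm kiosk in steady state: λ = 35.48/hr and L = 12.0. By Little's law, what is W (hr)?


W = L/λ = 12.0/35.48 = 0.3382 hr

Final: 0.3382 hr


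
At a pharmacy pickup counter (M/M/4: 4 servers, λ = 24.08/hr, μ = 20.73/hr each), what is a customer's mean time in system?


a = 1.1616; ρ = 0.2904; P₀ = 0.312071
Lq = P₀·a^c·ρ/(c!(1−ρ)²) = 0.01365
Wq = Lq/λ = 0.01365/24.08 = 0.0005670 hr
W = Wq + 1/μ = 0.0005670 + 0.04824 = 0.04881 hr

Final: 0.04881 hr


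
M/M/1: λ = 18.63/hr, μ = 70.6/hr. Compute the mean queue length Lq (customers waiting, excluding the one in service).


ρ = 18.63/70.6 = 0.2639
Lq = ρ²/(1−ρ) = 0.06963/0.7361 = 0.09460

Final: 0.09460


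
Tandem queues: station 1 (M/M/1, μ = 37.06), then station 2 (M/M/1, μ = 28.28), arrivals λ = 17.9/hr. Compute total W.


Each node sees arrival rate λ = 17.9/hr (tandem ⇒ throughput preserved).
W₁ = 1/(μ₁−λ) = 1/(37.06−17.9) = 0.05219 hr
W₂ = 1/(μ₂−λ) = 1/(28.28−17.9) = 0.09634 hr
W_total = W₁ + W₂ = 0.05219 + 0.09634 = 0.14853 hr

Final: 0.14853 hr


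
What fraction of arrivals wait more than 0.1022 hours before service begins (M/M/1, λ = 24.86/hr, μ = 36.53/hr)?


ρ = 24.86/36.53 = 0.6805
P(Wq > t) = ρ·e^{−(μ−λ)t} = 0.6805·e^{−1.1927}
= 0.6805·0.303409 = 0.206481

Final: 0.206481


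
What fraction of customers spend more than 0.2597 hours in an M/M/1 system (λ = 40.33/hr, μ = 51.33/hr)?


W ~ Exponential(μ−λ) for M/M/1.
μ − λ = 51.33 − 40.33 = 11.0000
P(W > t) = e^{−(μ−λ)t} = e^{−2.8567} = 0.057458

Final: 0.057458


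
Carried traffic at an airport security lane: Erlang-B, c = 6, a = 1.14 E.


B(6,1.14) = 0.0009752 (Erlang-B)
Carried load = a(1 − B) = 1.14·(1 − 0.0009752) = 1.14·0.999025 = 1.1389 E

Final: 1.1389 Erlangs


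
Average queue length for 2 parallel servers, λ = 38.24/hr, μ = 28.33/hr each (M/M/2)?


a = λ/μ = 1.3498; ρ = a/2 = 0.6749
P₀ = 0.194099
Lq = P₀·a^c·ρ / (c!·(1−ρ)²) = 0.194099·1.82198·0.6749/(2·0.10569)
= 1.12915

Final: 1.12915


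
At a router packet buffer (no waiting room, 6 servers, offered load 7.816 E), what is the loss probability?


B(c,a) = (a^c/c!) / Σ_{k=0}^{c} a^k/k!
a^6/6! = 316.646584
Σ terms (k=0..6): 1.00000 + 7.81600 + 30.54493 + 79.57972 + 155.49877 + 243.07568 + 316.64658 = 834.161682
B = 316.646584/834.161682 = 0.379599

Final: 0.379599


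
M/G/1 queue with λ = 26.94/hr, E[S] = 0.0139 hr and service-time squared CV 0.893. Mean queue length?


ρ = λ·E[S] = 26.94·0.0139 = 0.3745
Lq = ρ²(1+C_s²)/(2(1−ρ)) = 0.1402·(1+0.893)/(2·0.6255)
= 0.1402·1.8930/1.2511 = 0.21218

Final: 0.21218


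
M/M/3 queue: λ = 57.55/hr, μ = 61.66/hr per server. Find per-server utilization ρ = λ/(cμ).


ρ = λ/(cμ) = 57.55/(3·61.66) = 57.55/184.98 = 0.3111

Final: 0.3111


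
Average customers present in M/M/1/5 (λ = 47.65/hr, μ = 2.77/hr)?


ρ = 47.65/2.77 = 17.2022
L = ρ[1 − (K+1)ρ^K + Kρ^(K+1)] / [(1−ρ)(1−ρ^(K+1))]
Numerator: 17.2022·(1 − 6·1506314.579268 + 5·25911873.538671) = 2073230534.305269
Denominator: (-16.2022)·(-25911872.538671) = 419828461.926189
L = 2073230534.305269/419828461.926189 = 4.9383

Final: 4.9383


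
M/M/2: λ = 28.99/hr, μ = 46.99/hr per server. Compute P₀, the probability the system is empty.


a = λ/μ = 28.99/46.99 = 0.6169; ρ = a/c = 0.3085
Σ_{k=0}^{1} a^k/k! (terms k=0..1) = 1.00000 + 0.61694 = 1.61694
Tail: a^2/(2!(1−ρ)) = 0.38061/(2·0.6915) = 0.27520
P₀ = 1/(1.61694 + 0.27520) = 1/1.89214 = 0.528503

Final: 0.528503


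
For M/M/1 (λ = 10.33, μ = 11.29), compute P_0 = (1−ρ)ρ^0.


ρ = 10.33/11.29 = 0.9150
P_n = (1−ρ)·ρ^n = (1 − 0.9150)·0.9150^0 = 0.08503·1.000000 = 0.085031

Final: 0.085031


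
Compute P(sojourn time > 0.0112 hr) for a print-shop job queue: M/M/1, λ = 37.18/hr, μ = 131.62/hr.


W ~ Exponential(μ−λ) for M/M/1.
μ − λ = 131.62 − 37.18 = 94.4400
P(W > t) = e^{−(μ−λ)t} = e^{−1.0577} = 0.347244

Final: 0.347244


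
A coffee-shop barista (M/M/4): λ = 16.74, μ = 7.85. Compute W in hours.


a = 2.1325; ρ = 0.5331; P₀ = 0.112765
Lq = P₀·a^c·ρ/(c!(1−ρ)²) = 0.23764
Wq = Lq/λ = 0.23764/16.74 = 0.01420 hr
W = Wq + 1/μ = 0.01420 + 0.12739 = 0.14158 hr

Final: 0.14158 hr


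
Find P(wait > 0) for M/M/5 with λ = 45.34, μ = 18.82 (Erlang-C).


a = λ/μ = 2.4091; ρ = a/5 = 0.4818
P₀ = 0.088104 (from M/M/c formula)
C(c,a) = [a^c/(c!(1−ρ))]·P₀ = [81.15392/(120·0.5182)]·0.088104
= 1.30513·0.088104 = 0.114987

Final: 0.114987


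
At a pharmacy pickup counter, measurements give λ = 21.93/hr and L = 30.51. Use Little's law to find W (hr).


W = L/λ = 30.51/21.93 = 1.3912 hr

Final: 1.3912 hr


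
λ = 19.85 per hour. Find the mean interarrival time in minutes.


Mean interarrival time = 1/λ = 1/19.85 hour = 0.05038 hour
In minutes: 0.05038 × 60 = 3.0227 min

Final: 3.0227 min


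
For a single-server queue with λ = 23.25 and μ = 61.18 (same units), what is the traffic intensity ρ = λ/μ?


ρ = λ/μ = 23.25/61.18 = 0.3800

Final: 0.3800


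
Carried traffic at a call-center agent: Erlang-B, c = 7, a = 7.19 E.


B(7,7.19) = 0.260552 (Erlang-B)
Carried load = a(1 − B) = 7.19·(1 − 0.260552) = 7.19·0.739448 = 5.3166 E

Final: 5.3166 Erlangs


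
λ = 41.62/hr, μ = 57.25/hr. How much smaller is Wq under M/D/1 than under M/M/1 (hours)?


ρ = 41.62/57.25 = 0.7270
Wq(M/M/1) = ρ/(μ−λ) = 0.7270/15.63 = 0.04651 hr
Wq(M/D/1) = ρ/(2(μ−λ)) = 0.02326 hr
Savings = 0.04651 − 0.02326 = 0.02326 hr

Final: 0.02326 hr


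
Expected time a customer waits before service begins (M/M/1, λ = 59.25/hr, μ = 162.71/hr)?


ρ = 59.25/162.71 = 0.3641
Wq = ρ/(μ−λ) = 0.3641/(162.71 − 59.25) = 0.3641/103.46 = 0.003520 hr

Final: 0.003520 hr


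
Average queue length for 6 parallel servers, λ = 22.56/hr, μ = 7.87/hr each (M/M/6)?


a = λ/μ = 2.8666; ρ = a/6 = 0.4778
P₀ = 0.056169
Lq = P₀·a^c·ρ / (c!·(1−ρ)²) = 0.056169·554.86353·0.4778/(720·0.27273)
= 0.07583

Final: 0.07583


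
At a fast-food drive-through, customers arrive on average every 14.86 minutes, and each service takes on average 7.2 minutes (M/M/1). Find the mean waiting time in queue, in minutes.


λ = 60/14.86 = 4.0377 /hr
μ = 60/7.2 = 8.3333 /hr
ρ = λ/μ = 4.0377/8.3333 = 0.4845
Wq = ρ/(μ−λ) = 0.4845/(8.3333−4.0377) = 0.11279 hr
In minutes: 0.11279·60 = 6.768 min

Final: 6.768 min


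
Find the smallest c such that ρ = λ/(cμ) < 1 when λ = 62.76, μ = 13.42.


Stability requires cμ > λ ⇔ c > λ/μ.
λ/μ = 62.76/13.42 = 4.6766
Minimum integer c = ⌊4.6766⌋ + 1 = 5
Check: 5·13.42 = 67.10 > 62.76, while 4·13.42 = 53.68 ≤ 62.76

Final: 5 servers


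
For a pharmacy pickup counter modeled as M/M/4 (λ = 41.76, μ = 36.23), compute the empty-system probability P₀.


a = λ/μ = 41.76/36.23 = 1.1526; ρ = a/c = 0.2882
Σ_{k=0}^{3} a^k/k! (terms k=0..3) = 1.00000 + 1.15264 + 0.66428 + 0.25523 = 3.07215
Tail: a^4/(4!(1−ρ)) = 1.76510/(24·0.7118) = 0.10332
P₀ = 1/(3.07215 + 0.10332) = 1/3.17546 = 0.314915

Final: 0.314915


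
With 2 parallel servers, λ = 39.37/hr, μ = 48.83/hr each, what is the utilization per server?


ρ = λ/(cμ) = 39.37/(2·48.83) = 39.37/97.66 = 0.4031

Final: 0.4031


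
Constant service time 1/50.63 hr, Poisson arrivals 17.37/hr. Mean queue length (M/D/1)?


ρ = 17.37/50.63 = 0.3431
M/D/1: Lq = ρ²/(2(1−ρ)) = 0.1177/(2·0.6569) = 0.08959

Final: 0.08959


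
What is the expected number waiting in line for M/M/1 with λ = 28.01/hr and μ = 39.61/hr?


ρ = 28.01/39.61 = 0.7071
Lq = ρ²/(1−ρ) = 0.5001/0.2929 = 1.7075

Final: 1.7075


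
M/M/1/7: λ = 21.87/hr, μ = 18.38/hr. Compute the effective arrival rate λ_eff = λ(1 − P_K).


ρ = 1.1899; P_K = (1−ρ)ρ^7/(1−ρ^8) = 0.212453
λ_eff = λ(1 − P_K) = 21.87·(1 − 0.212453) = 21.87·0.787547 = 17.2237 /hr

Final: 17.2237 /hr


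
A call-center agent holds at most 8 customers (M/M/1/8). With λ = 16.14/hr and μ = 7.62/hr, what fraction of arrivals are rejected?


ρ = λ/μ = 16.14/7.62 = 2.1181
P_K = (1−ρ)ρ^K/(1−ρ^(K+1)) = (-1.1181·405.124467)/(1 − 858.098280)
= -452.973813/-857.098280 = 0.528497

Final: 0.528497


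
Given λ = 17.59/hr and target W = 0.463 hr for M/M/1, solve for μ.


W = 1/(μ−λ) ⇒ μ − λ = 1/W = 1/0.463 = 2.1598
μ = λ + 1/W = 17.59 + 2.1598 = 19.7498 per hr

Final: 19.7498 /hr


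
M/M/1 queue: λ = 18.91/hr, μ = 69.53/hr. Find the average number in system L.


ρ = λ/μ = 18.91/69.53 = 0.2720
L = ρ/(1−ρ) = 0.2720/(1 − 0.2720) = 0.2720/0.7280 = 0.3736

Final: 0.3736


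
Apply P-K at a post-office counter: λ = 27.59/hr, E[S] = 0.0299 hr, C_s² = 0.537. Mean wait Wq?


ρ = λ·E[S] = 27.59·0.0299 = 0.8249
E[S²] = E[S]²(1+C_s²) = 0.0299²·(1+0.537) = 0.001374
Wq = λ·E[S²]/(2(1−ρ)) = 27.59·0.001374/(2·0.1751) = 0.10828 hr

Final: 0.10828 hr


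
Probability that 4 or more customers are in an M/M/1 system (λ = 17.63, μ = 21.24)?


ρ = 17.63/21.24 = 0.8300
P(N ≥ n) = ρ^n = 0.8300^4 = 0.474669

Final: 0.474669


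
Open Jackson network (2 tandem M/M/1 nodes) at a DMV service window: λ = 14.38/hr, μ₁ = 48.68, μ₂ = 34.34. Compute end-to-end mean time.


Each node sees arrival rate λ = 14.38/hr (tandem ⇒ throughput preserved).
W₁ = 1/(μ₁−λ) = 1/(48.68−14.38) = 0.02915 hr
W₂ = 1/(μ₂−λ) = 1/(34.34−14.38) = 0.05010 hr
W_total = W₁ + W₂ = 0.02915 + 0.05010 = 0.07925 hr

Final: 0.07925 hr


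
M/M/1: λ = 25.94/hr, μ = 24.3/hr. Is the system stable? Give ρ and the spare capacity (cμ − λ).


Total capacity cμ = 1·24.3 = 24.30/hr
ρ = λ/(cμ) = 25.94/24.30 = 1.0675
Stable ⇔ ρ < 1: NO
Spare capacity = cμ − λ = 24.30 − 25.94 = -1.64/hr

Final: ρ = 1.0675; unstable; margin = -1.64/hr


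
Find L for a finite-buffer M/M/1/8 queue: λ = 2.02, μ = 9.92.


ρ = 2.02/9.92 = 0.2036
L = ρ[1 − (K+1)ρ^K + Kρ^(K+1)] / [(1−ρ)(1−ρ^(K+1))]
Numerator: 0.2036·(1 − 9·0.000002956 + 8·0.0000006019) = 0.203625
Denominator: (0.7964)·(0.999999) = 0.796370
L = 0.203625/0.796370 = 0.2557

Final: 0.2557


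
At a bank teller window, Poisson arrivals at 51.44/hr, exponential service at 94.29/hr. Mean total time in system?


W = 1/(μ−λ) = 1/(94.29 − 51.44) = 1/42.85 = 0.02334 hr

Final: 0.02334 hr


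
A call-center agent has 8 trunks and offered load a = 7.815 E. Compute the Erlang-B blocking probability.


B(c,a) = (a^c/c!) / Σ_{k=0}^{c} a^k/k!
a^8/8! = 345.073283
Σ terms (k=0..8): 1.00000 + 7.81500 + 30.53711 + 79.54918 + 155.41921 + 242.92022 + 316.40359 + 353.24200 + 345.07328 = 1531.959591
B = 345.073283/1531.959591 = 0.225250

Final: 0.225250


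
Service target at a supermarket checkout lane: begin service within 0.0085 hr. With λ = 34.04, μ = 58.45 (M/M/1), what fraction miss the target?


ρ = 34.04/58.45 = 0.5824
P(Wq > t) = ρ·e^{−(μ−λ)t} = 0.5824·e^{−0.2075}
= 0.5824·0.812625 = 0.473255

Final: 0.473255


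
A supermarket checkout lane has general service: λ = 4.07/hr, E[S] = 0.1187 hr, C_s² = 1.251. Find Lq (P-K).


ρ = λ·E[S] = 4.07·0.1187 = 0.4831
Lq = ρ²(1+C_s²)/(2(1−ρ)) = 0.2334·(1+1.251)/(2·0.5169)
= 0.2334·2.2510/1.0338 = 0.50820

Final: 0.50820
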